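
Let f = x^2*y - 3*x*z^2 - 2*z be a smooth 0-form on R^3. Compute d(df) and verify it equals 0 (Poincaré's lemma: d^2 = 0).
d(df) = 0

Step 1: df = sum_i (∂f/∂x_i) dx_i = (2*x*y - 3*z^2) dx + (x^2) dy + (-6*x*z - 2) dz.
Step 2: Apply d again. Using the 1-form formula, the coefficient of dx ∧ dy in d(df) is ∂^2 f/∂x ∂y - ∂^2 f/∂y ∂x = (2*x) - (2*x) = 0 (equality of mixed partials for smooth f).
Similarly for dx ∧ dz and dy ∧ dz — all coefficients vanish. So d(df) = 0.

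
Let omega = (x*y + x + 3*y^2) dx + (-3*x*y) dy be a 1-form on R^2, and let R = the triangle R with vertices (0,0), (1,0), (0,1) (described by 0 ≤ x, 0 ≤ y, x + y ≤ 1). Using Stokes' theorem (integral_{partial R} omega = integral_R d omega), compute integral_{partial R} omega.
integral_(partial R) omega = -5/3

Stokes: integral_partial_R omega = integral_R d omega with d omega = (∂Q/∂x - ∂P/∂y) dx ∧ dy.
  ∂Q/∂x = -3*y
  ∂P/∂y = x + 6*y
  integrand = ∂Q/∂x - ∂P/∂y = -x - 9*y.
Integrating over R: integral_0^1 integral_0^{1-x} (-x - 9*y) dy dx = -5/3.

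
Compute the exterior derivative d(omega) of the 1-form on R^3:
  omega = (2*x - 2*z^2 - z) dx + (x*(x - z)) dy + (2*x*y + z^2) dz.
d(omega) = (2*x - z) dx ∧ dy + (2*y + 4*z + 1) dx ∧ dz + (3*x) dy ∧ dz

For a 1-form omega = sum_i f_i dx_i, the exterior derivative is
  d(omega) = sum_{i < j} (∂f_j/∂x_i - ∂f_i/∂x_j) dx_i ∧ dx_j.
  coefficient of dx ∧ dy: ∂f_2/∂x - ∂f_1/∂y = ∂(x*(x - z))/∂x - ∂(2*x - 2*z^2 - z)/∂y = 2*x - z
  coefficient of dx ∧ dz: ∂f_3/∂x - ∂f_1/∂z = ∂(2*x*y + z^2)/∂x - ∂(2*x - 2*z^2 - z)/∂z = 2*y + 4*z + 1
  coefficient of dy ∧ dz: ∂f_3/∂y - ∂f_2/∂z = ∂(2*x*y + z^2)/∂y - ∂(x*(x - z))/∂z = 3*x
Assembling: d(omega) = (2*x - z) dx ∧ dy + (2*y + 4*z + 1) dx ∧ dz + (3*x) dy ∧ dz.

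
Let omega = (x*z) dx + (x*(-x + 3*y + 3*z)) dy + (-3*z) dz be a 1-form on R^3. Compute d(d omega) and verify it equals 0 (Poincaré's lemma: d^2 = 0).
d(d omega) = 0

Step 1: d omega = sum_{i<j} (∂f_j/∂x_i - ∂f_i/∂x_j) dx_i ∧ dx_j:
  coeff of dx ∧ dy: -2*x + 3*y + 3*z
  coeff of dx ∧ dz: -x
  coeff of dy ∧ dz: -3*x
Step 2: Apply d again to each 2-form coefficient. The only possible 3-form in R^3 is dx ∧ dy ∧ dz, with coefficient
  ∂(coeff of dy∧dz)/∂x - ∂(coeff of dx∧dz)/∂y + ∂(coeff of dx∧dy)/∂z
  = ∂/∂x (-3*x) - ∂/∂y (-x) + ∂/∂z (-2*x + 3*y + 3*z).
Each of these terms simplifies to sums of mixed partials that cancel in pairs. The result is 0 (by equality of mixed partials for smooth functions — Schwarz / Clairaut).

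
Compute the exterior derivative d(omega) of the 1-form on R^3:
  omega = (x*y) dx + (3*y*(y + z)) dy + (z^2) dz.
d(omega) = (-x) dx ∧ dy + (-3*y) dy ∧ dz

For a 1-form omega = sum_i f_i dx_i, the exterior derivative is
  d(omega) = sum_{i < j} (∂f_j/∂x_i - ∂f_i/∂x_j) dx_i ∧ dx_j.
  coefficient of dx ∧ dy: ∂f_2/∂x - ∂f_1/∂y = ∂(3*y*(y + z))/∂x - ∂(x*y)/∂y = -x
  coefficient of dy ∧ dz: ∂f_3/∂y - ∂f_2/∂z = ∂(z^2)/∂y - ∂(3*y*(y + z))/∂z = -3*y
Assembling: d(omega) = (-x) dx ∧ dy + (-3*y) dy ∧ dz.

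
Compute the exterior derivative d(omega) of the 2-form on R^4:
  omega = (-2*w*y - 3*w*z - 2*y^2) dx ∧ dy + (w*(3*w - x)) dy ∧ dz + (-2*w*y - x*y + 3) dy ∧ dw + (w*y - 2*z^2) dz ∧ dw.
d(omega) = (-4*w) dx ∧ dy ∧ dz + (-3*y - 3*z) dx ∧ dy ∧ dw + (7*w - x) dy ∧ dz ∧ dw

For a 2-form omega = sum_{i<j} g_{ij} dx_i ∧ dx_j, the exterior derivative is
  d(omega) = sum_{i<j} d(g_{ij}) ∧ dx_i ∧ dx_j = sum_{i<j, k} (∂g_{ij}/∂x_k) dx_k ∧ dx_i ∧ dx_j.
Expand each term, using dx_k ∧ dx_i ∧ dx_j = sgn(permutation) dx_{(a)} ∧ dx_{(b)} ∧ dx_{(c)} with (a < b < c) sorted:
  d(-2*w*y - 3*w*z - 2*y^2) includes (∂/∂z)(-2*w*y - 3*w*z - 2*y^2) dz = (-3*w) dz, which multiplied by dx ∧ dy gives (-3*w) dx ∧ dy ∧ dz
  d(-2*w*y - 3*w*z - 2*y^2) includes (∂/∂w)(-2*w*y - 3*w*z - 2*y^2) dw = (-2*y - 3*z) dw, which multiplied by dx ∧ dy gives (-2*y - 3*z) dx ∧ dy ∧ dw
  d(w*(3*w - x)) includes (∂/∂x)(w*(3*w - x)) dx = (-w) dx, which multiplied by dy ∧ dz gives (-w) dx ∧ dy ∧ dz
  d(w*(3*w - x)) includes (∂/∂w)(w*(3*w - x)) dw = (6*w - x) dw, which multiplied by dy ∧ dz gives (6*w - x) dy ∧ dz ∧ dw
  d(-2*w*y - x*y + 3) includes (∂/∂x)(-2*w*y - x*y + 3) dx = (-y) dx, which multiplied by dy ∧ dw gives (-y) dx ∧ dy ∧ dw
  d(w*y - 2*z^2) includes (∂/∂y)(w*y - 2*z^2) dy = (w) dy, which multiplied by dz ∧ dw gives (w) dy ∧ dz ∧ dw
Collecting like 3-forms: d(omega) = (-4*w) dx ∧ dy ∧ dz + (-3*y - 3*z) dx ∧ dy ∧ dw + (7*w - x) dy ∧ dz ∧ dw.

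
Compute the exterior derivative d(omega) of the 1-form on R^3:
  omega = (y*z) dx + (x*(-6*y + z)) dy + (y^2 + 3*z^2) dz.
d(omega) = (-6*y) dx ∧ dy + (-y) dx ∧ dz + (-x + 2*y) dy ∧ dz

For a 1-form omega = sum_i f_i dx_i, the exterior derivative is
  d(omega) = sum_{i < j} (∂f_j/∂x_i - ∂f_i/∂x_j) dx_i ∧ dx_j.
  coefficient of dx ∧ dy: ∂f_2/∂x - ∂f_1/∂y = ∂(x*(-6*y + z))/∂x - ∂(y*z)/∂y = -6*y
  coefficient of dx ∧ dz: ∂f_3/∂x - ∂f_1/∂z = ∂(y^2 + 3*z^2)/∂x - ∂(y*z)/∂z = -y
  coefficient of dy ∧ dz: ∂f_3/∂y - ∂f_2/∂z = ∂(y^2 + 3*z^2)/∂y - ∂(x*(-6*y + z))/∂z = -x + 2*y
Assembling: d(omega) = (-6*y) dx ∧ dy + (-y) dx ∧ dz + (-x + 2*y) dy ∧ dz.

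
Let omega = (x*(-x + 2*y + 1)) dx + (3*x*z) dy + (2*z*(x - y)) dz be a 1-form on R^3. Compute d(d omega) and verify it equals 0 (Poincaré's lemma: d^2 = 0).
d(d omega) = 0

Step 1: d omega = sum_{i<j} (∂f_j/∂x_i - ∂f_i/∂x_j) dx_i ∧ dx_j:
  coeff of dx ∧ dy: -2*x + 3*z
  coeff of dx ∧ dz: 2*z
  coeff of dy ∧ dz: -3*x - 2*z
Step 2: Apply d again to each 2-form coefficient. The only possible 3-form in R^3 is dx ∧ dy ∧ dz, with coefficient
  ∂(coeff of dy∧dz)/∂x - ∂(coeff of dx∧dz)/∂y + ∂(coeff of dx∧dy)/∂z
  = ∂/∂x (-3*x - 2*z) - ∂/∂y (2*z) + ∂/∂z (-2*x + 3*z).
Each of these terms simplifies to sums of mixed partials that cancel in pairs. The result is 0 (by equality of mixed partials for smooth functions — Schwarz / Clairaut).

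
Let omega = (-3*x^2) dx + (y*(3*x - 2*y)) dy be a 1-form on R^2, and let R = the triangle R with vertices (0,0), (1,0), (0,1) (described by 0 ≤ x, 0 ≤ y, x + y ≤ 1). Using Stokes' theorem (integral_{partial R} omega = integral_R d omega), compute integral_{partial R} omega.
integral_(partial R) omega = 1/2

Stokes: integral_partial_R omega = integral_R d omega with d omega = (∂Q/∂x - ∂P/∂y) dx ∧ dy.
  ∂Q/∂x = 3*y
  ∂P/∂y = 0
  integrand = ∂Q/∂x - ∂P/∂y = 3*y.
Integrating over R: integral_0^1 integral_0^{1-x} (3*y) dy dx = 1/2.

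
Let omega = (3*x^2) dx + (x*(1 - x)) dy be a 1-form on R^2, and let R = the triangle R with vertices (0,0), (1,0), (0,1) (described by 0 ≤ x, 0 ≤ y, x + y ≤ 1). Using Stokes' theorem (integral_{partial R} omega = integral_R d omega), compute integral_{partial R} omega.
integral_(partial R) omega = 1/6

Stokes: integral_partial_R omega = integral_R d omega with d omega = (∂Q/∂x - ∂P/∂y) dx ∧ dy.
  ∂Q/∂x = 1 - 2*x
  ∂P/∂y = 0
  integrand = ∂Q/∂x - ∂P/∂y = 1 - 2*x.
Integrating over R: integral_0^1 integral_0^{1-x} (1 - 2*x) dy dx = 1/6.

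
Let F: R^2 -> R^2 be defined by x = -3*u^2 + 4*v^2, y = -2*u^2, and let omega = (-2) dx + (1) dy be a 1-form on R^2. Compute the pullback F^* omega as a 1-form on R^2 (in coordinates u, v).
F^* omega = (8*u) du + (-16*v) dv

Using F^*(f dg) = (f ∘ F) d(g ∘ F), substitute each coordinate x_i by F_i(u, v) in f_i, and replace dx_i by d F_i = (∂F_i/∂u) du + (∂F_i/∂v) dv.
  For the x component: f_1(F) = -2; d F_1 = (-6*u) du + (8*v) dv
  For the y component: f_2(F) = 1; d F_2 = (-4*u) du + (0) dv
Combining and collecting du, dv coefficients:
  coeff of du: 8*u
  coeff of dv: -16*v
F^* omega = (8*u) du + (-16*v) dv.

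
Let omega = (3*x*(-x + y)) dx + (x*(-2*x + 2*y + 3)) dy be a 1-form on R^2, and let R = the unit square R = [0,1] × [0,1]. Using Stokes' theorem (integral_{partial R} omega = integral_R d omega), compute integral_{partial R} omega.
integral_(partial R) omega = 1/2

Stokes: integral_partial_R omega = integral_R d omega with d omega = (∂Q/∂x - ∂P/∂y) dx ∧ dy.
  ∂Q/∂x = -4*x + 2*y + 3
  ∂P/∂y = 3*x
  integrand = ∂Q/∂x - ∂P/∂y = -7*x + 2*y + 3.
Integrating over R: integral_0^1 integral_0^1 (-7*x + 2*y + 3) dx dy = 1/2.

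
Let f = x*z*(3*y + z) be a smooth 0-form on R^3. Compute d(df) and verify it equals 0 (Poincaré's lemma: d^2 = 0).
d(df) = 0

Step 1: df = sum_i (∂f/∂x_i) dx_i = (z*(3*y + z)) dx + (3*x*z) dy + (x*(3*y + 2*z)) dz.
Step 2: Apply d again. Using the 1-form formula, the coefficient of dx ∧ dy in d(df) is ∂^2 f/∂x ∂y - ∂^2 f/∂y ∂x = (3*z) - (3*z) = 0 (equality of mixed partials for smooth f).
Similarly for dx ∧ dz and dy ∧ dz — all coefficients vanish. So d(df) = 0.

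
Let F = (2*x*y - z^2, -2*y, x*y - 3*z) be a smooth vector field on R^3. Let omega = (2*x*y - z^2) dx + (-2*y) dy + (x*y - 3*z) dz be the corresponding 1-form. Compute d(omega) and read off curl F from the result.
d(omega) = (x) dy ∧ dz + (-y - 2*z) dz ∧ dx + (-2*x) dx ∧ dy; curl F = (x, -y - 2*z, -2*x)

d omega = sum_{i<j} (∂f_j/∂x_i - ∂f_i/∂x_j) dx_i ∧ dx_j. Under the identification (dy ∧ dz, dz ∧ dx, dx ∧ dy) ↔ (e_x, e_y, e_z), the coefficients are exactly the components of curl F. Compute:
  ∂R/∂y - ∂Q/∂z = (x) - (0) = x
  ∂P/∂z - ∂R/∂x = (-2*z) - (y) = -y - 2*z
  ∂Q/∂x - ∂P/∂y = (0) - (2*x) = -2*x.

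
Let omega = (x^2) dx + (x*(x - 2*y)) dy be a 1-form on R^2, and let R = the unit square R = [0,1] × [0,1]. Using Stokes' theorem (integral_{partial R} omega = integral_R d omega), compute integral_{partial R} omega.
integral_(partial R) omega = 0

Stokes: integral_partial_R omega = integral_R d omega with d omega = (∂Q/∂x - ∂P/∂y) dx ∧ dy.
  ∂Q/∂x = 2*x - 2*y
  ∂P/∂y = 0
  integrand = ∂Q/∂x - ∂P/∂y = 2*x - 2*y.
Integrating over R: integral_0^1 integral_0^1 (2*x - 2*y) dx dy = 0.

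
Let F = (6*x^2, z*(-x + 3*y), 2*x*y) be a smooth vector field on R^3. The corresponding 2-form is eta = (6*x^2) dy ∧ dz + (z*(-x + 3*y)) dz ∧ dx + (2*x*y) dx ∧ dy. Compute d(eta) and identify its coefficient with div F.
d(eta) = (12*x + 3*z) dx ∧ dy ∧ dz; div F = 12*x + 3*z

For a 2-form in R^3 of the form above, applying d gives a 3-form with coefficient ∂P/∂x + ∂Q/∂y + ∂R/∂z:
  ∂P/∂x = 12*x
  ∂Q/∂y = 3*z
  ∂R/∂z = 0
Sum = 12*x + 3*z, which is exactly div F.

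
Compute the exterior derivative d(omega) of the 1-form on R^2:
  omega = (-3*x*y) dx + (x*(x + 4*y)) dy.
d(omega) = (5*x + 4*y) dx ∧ dy

For a 1-form omega = sum_i f_i dx_i, the exterior derivative is
  d(omega) = sum_{i < j} (∂f_j/∂x_i - ∂f_i/∂x_j) dx_i ∧ dx_j.
  coefficient of dx ∧ dy: ∂f_2/∂x - ∂f_1/∂y = ∂(x*(x + 4*y))/∂x - ∂(-3*x*y)/∂y = 5*x + 4*y
Assembling: d(omega) = (5*x + 4*y) dx ∧ dy.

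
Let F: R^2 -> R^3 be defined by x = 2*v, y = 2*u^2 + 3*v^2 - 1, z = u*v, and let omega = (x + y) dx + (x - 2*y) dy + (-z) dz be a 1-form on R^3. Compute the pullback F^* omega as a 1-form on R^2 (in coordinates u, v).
F^* omega = (u*(-16*u^2 - 25*v^2 + 8*v + 8)) du + (-25*u^2*v + 4*u^2 - 36*v^3 + 18*v^2 + 16*v - 2) dv

Using F^*(f dg) = (f ∘ F) d(g ∘ F), substitute each coordinate x_i by F_i(u, v) in f_i, and replace dx_i by d F_i = (∂F_i/∂u) du + (∂F_i/∂v) dv.
  For the x component: f_1(F) = 2*u^2 + 3*v^2 + 2*v - 1; d F_1 = (0) du + (2) dv
  For the y component: f_2(F) = -4*u^2 - 6*v^2 + 2*v + 2; d F_2 = (4*u) du + (6*v) dv
  For the z component: f_3(F) = -u*v; d F_3 = (v) du + (u) dv
Combining and collecting du, dv coefficients:
  coeff of du: u*(-16*u^2 - 25*v^2 + 8*v + 8)
  coeff of dv: -25*u^2*v + 4*u^2 - 36*v^3 + 18*v^2 + 16*v - 2
F^* omega = (u*(-16*u^2 - 25*v^2 + 8*v + 8)) du + (-25*u^2*v + 4*u^2 - 36*v^3 + 18*v^2 + 16*v - 2) dv.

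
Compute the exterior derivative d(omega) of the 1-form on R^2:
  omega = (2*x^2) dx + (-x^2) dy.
d(omega) = (-2*x) dx ∧ dy

For a 1-form omega = sum_i f_i dx_i, the exterior derivative is
  d(omega) = sum_{i < j} (∂f_j/∂x_i - ∂f_i/∂x_j) dx_i ∧ dx_j.
  coefficient of dx ∧ dy: ∂f_2/∂x - ∂f_1/∂y = ∂(-x^2)/∂x - ∂(2*x^2)/∂y = -2*x
Assembling: d(omega) = (-2*x) dx ∧ dy.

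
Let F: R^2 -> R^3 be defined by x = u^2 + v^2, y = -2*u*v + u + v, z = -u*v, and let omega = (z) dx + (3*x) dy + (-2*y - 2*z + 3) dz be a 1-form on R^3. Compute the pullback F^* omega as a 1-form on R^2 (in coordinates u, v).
F^* omega = (-8*u^2*v + 3*u^2 - 6*u*v^2 + 2*u*v - 6*v^3 + 5*v^2 - 3*v) du + (-6*u^3 - 6*u^2*v + 5*u^2 - 8*u*v^2 + 2*u*v - 3*u + 3*v^2) dv

Using F^*(f dg) = (f ∘ F) d(g ∘ F), substitute each coordinate x_i by F_i(u, v) in f_i, and replace dx_i by d F_i = (∂F_i/∂u) du + (∂F_i/∂v) dv.
  For the x component: f_1(F) = -u*v; d F_1 = (2*u) du + (2*v) dv
  For the y component: f_2(F) = 3*u^2 + 3*v^2; d F_2 = (1 - 2*v) du + (1 - 2*u) dv
  For the z component: f_3(F) = 6*u*v - 2*u - 2*v + 3; d F_3 = (-v) du + (-u) dv
Combining and collecting du, dv coefficients:
  coeff of du: -8*u^2*v + 3*u^2 - 6*u*v^2 + 2*u*v - 6*v^3 + 5*v^2 - 3*v
  coeff of dv: -6*u^3 - 6*u^2*v + 5*u^2 - 8*u*v^2 + 2*u*v - 3*u + 3*v^2
F^* omega = (-8*u^2*v + 3*u^2 - 6*u*v^2 + 2*u*v - 6*v^3 + 5*v^2 - 3*v) du + (-6*u^3 - 6*u^2*v + 5*u^2 - 8*u*v^2 + 2*u*v - 3*u + 3*v^2) dv.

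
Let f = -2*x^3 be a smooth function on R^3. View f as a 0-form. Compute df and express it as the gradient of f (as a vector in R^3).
df = (-6*x^2) dx + (0) dy + (0) dz; grad f = (-6*x^2, 0, 0)

For a 0-form f, d f = (∂f/∂x) dx + (∂f/∂y) dy + (∂f/∂z) dz. The components of the vector representation are exactly the entries of grad f in Cartesian coordinates:
  ∂f/∂x = -6*x^2
  ∂f/∂y = 0
  ∂f/∂z = 0.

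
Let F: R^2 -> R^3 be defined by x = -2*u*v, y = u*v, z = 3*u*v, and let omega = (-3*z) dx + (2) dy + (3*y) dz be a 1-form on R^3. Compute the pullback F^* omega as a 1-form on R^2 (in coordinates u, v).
F^* omega = (v*(27*u*v + 2)) du + (u*(27*u*v + 2)) dv

Using F^*(f dg) = (f ∘ F) d(g ∘ F), substitute each coordinate x_i by F_i(u, v) in f_i, and replace dx_i by d F_i = (∂F_i/∂u) du + (∂F_i/∂v) dv.
  For the x component: f_1(F) = -9*u*v; d F_1 = (-2*v) du + (-2*u) dv
  For the y component: f_2(F) = 2; d F_2 = (v) du + (u) dv
  For the z component: f_3(F) = 3*u*v; d F_3 = (3*v) du + (3*u) dv
Combining and collecting du, dv coefficients:
  coeff of du: v*(27*u*v + 2)
  coeff of dv: u*(27*u*v + 2)
F^* omega = (v*(27*u*v + 2)) du + (u*(27*u*v + 2)) dv.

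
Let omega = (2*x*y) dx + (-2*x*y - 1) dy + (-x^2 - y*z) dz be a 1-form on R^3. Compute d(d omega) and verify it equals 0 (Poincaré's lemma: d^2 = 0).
d(d omega) = 0

Step 1: d omega = sum_{i<j} (∂f_j/∂x_i - ∂f_i/∂x_j) dx_i ∧ dx_j:
  coeff of dx ∧ dy: -2*x - 2*y
  coeff of dx ∧ dz: -2*x
  coeff of dy ∧ dz: -z
Step 2: Apply d again to each 2-form coefficient. The only possible 3-form in R^3 is dx ∧ dy ∧ dz, with coefficient
  ∂(coeff of dy∧dz)/∂x - ∂(coeff of dx∧dz)/∂y + ∂(coeff of dx∧dy)/∂z
  = ∂/∂x (-z) - ∂/∂y (-2*x) + ∂/∂z (-2*x - 2*y).
Each of these terms simplifies to sums of mixed partials that cancel in pairs. The result is 0 (by equality of mixed partials for smooth functions — Schwarz / Clairaut).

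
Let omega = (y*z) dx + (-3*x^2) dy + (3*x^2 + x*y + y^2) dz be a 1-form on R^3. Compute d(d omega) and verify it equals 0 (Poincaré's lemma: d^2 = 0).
d(d omega) = 0

Step 1: d omega = sum_{i<j} (∂f_j/∂x_i - ∂f_i/∂x_j) dx_i ∧ dx_j:
  coeff of dx ∧ dy: -6*x - z
  coeff of dx ∧ dz: 6*x
  coeff of dy ∧ dz: x + 2*y
Step 2: Apply d again to each 2-form coefficient. The only possible 3-form in R^3 is dx ∧ dy ∧ dz, with coefficient
  ∂(coeff of dy∧dz)/∂x - ∂(coeff of dx∧dz)/∂y + ∂(coeff of dx∧dy)/∂z
  = ∂/∂x (x + 2*y) - ∂/∂y (6*x) + ∂/∂z (-6*x - z).
Each of these terms simplifies to sums of mixed partials that cancel in pairs. The result is 0 (by equality of mixed partials for smooth functions — Schwarz / Clairaut).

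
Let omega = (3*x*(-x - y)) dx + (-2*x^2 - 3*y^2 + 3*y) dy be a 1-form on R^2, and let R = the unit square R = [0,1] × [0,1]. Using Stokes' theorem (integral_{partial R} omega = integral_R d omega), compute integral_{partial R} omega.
integral_(partial R) omega = -1/2

Stokes: integral_partial_R omega = integral_R d omega with d omega = (∂Q/∂x - ∂P/∂y) dx ∧ dy.
  ∂Q/∂x = -4*x
  ∂P/∂y = -3*x
  integrand = ∂Q/∂x - ∂P/∂y = -x.
Integrating over R: integral_0^1 integral_0^1 (-x) dx dy = -1/2.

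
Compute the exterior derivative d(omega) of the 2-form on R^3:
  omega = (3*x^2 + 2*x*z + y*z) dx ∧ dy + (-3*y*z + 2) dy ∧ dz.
d(omega) = (2*x + y) dx ∧ dy ∧ dz

For a 2-form omega = sum_{i<j} g_{ij} dx_i ∧ dx_j, the exterior derivative is
  d(omega) = sum_{i<j} d(g_{ij}) ∧ dx_i ∧ dx_j = sum_{i<j, k} (∂g_{ij}/∂x_k) dx_k ∧ dx_i ∧ dx_j.
Expand each term, using dx_k ∧ dx_i ∧ dx_j = sgn(permutation) dx_{(a)} ∧ dx_{(b)} ∧ dx_{(c)} with (a < b < c) sorted:
  d(3*x^2 + 2*x*z + y*z) includes (∂/∂z)(3*x^2 + 2*x*z + y*z) dz = (2*x + y) dz, which multiplied by dx ∧ dy gives (2*x + y) dx ∧ dy ∧ dz
Collecting like 3-forms: d(omega) = (2*x + y) dx ∧ dy ∧ dz.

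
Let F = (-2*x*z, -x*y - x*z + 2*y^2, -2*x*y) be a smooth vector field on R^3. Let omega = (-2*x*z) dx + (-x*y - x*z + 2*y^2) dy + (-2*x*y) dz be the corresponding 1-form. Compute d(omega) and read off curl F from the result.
d(omega) = (-x) dy ∧ dz + (-2*x + 2*y) dz ∧ dx + (-y - z) dx ∧ dy; curl F = (-x, -2*x + 2*y, -y - z)

d omega = sum_{i<j} (∂f_j/∂x_i - ∂f_i/∂x_j) dx_i ∧ dx_j. Under the identification (dy ∧ dz, dz ∧ dx, dx ∧ dy) ↔ (e_x, e_y, e_z), the coefficients are exactly the components of curl F. Compute:
  ∂R/∂y - ∂Q/∂z = (-2*x) - (-x) = -x
  ∂P/∂z - ∂R/∂x = (-2*x) - (-2*y) = -2*x + 2*y
  ∂Q/∂x - ∂P/∂y = (-y - z) - (0) = -y - z.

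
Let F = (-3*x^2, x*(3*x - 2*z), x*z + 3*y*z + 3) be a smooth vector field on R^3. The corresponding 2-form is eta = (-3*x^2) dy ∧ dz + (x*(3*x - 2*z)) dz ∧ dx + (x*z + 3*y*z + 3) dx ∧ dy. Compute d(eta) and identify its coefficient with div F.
d(eta) = (-5*x + 3*y) dx ∧ dy ∧ dz; div F = -5*x + 3*y

For a 2-form in R^3 of the form above, applying d gives a 3-form with coefficient ∂P/∂x + ∂Q/∂y + ∂R/∂z:
  ∂P/∂x = -6*x
  ∂Q/∂y = 0
  ∂R/∂z = x + 3*y
Sum = -5*x + 3*y, which is exactly div F.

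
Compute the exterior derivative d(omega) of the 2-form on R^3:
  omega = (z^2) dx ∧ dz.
d(omega) = 0

For a 2-form omega = sum_{i<j} g_{ij} dx_i ∧ dx_j, the exterior derivative is
  d(omega) = sum_{i<j} d(g_{ij}) ∧ dx_i ∧ dx_j = sum_{i<j, k} (∂g_{ij}/∂x_k) dx_k ∧ dx_i ∧ dx_j.
Expand each term, using dx_k ∧ dx_i ∧ dx_j = sgn(permutation) dx_{(a)} ∧ dx_{(b)} ∧ dx_{(c)} with (a < b < c) sorted:

Collecting like 3-forms: d(omega) = 0.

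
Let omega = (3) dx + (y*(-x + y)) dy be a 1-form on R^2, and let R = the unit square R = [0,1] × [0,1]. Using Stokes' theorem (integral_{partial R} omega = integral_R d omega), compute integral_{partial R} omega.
integral_(partial R) omega = -1/2

Stokes: integral_partial_R omega = integral_R d omega with d omega = (∂Q/∂x - ∂P/∂y) dx ∧ dy.
  ∂Q/∂x = -y
  ∂P/∂y = 0
  integrand = ∂Q/∂x - ∂P/∂y = -y.
Integrating over R: integral_0^1 integral_0^1 (-y) dx dy = -1/2.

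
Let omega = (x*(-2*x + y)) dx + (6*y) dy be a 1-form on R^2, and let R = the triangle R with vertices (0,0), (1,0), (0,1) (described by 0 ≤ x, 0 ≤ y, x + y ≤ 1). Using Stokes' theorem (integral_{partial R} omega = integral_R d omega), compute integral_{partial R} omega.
integral_(partial R) omega = -1/6

Stokes: integral_partial_R omega = integral_R d omega with d omega = (∂Q/∂x - ∂P/∂y) dx ∧ dy.
  ∂Q/∂x = 0
  ∂P/∂y = x
  integrand = ∂Q/∂x - ∂P/∂y = -x.
Integrating over R: integral_0^1 integral_0^{1-x} (-x) dy dx = -1/6.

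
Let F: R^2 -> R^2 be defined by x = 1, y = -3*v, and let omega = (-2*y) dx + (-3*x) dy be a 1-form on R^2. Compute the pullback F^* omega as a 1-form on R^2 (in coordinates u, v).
F^* omega = (9) dv

Using F^*(f dg) = (f ∘ F) d(g ∘ F), substitute each coordinate x_i by F_i(u, v) in f_i, and replace dx_i by d F_i = (∂F_i/∂u) du + (∂F_i/∂v) dv.
  For the x component: f_1(F) = 6*v; d F_1 = (0) du + (0) dv
  For the y component: f_2(F) = -3; d F_2 = (0) du + (-3) dv
Combining and collecting du, dv coefficients:
  coeff of du: 0
  coeff of dv: 9
F^* omega = (9) dv.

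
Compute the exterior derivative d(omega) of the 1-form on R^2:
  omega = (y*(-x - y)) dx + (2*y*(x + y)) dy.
d(omega) = (x + 4*y) dx ∧ dy

For a 1-form omega = sum_i f_i dx_i, the exterior derivative is
  d(omega) = sum_{i < j} (∂f_j/∂x_i - ∂f_i/∂x_j) dx_i ∧ dx_j.
  coefficient of dx ∧ dy: ∂f_2/∂x - ∂f_1/∂y = ∂(2*y*(x + y))/∂x - ∂(y*(-x - y))/∂y = x + 4*y
Assembling: d(omega) = (x + 4*y) dx ∧ dy.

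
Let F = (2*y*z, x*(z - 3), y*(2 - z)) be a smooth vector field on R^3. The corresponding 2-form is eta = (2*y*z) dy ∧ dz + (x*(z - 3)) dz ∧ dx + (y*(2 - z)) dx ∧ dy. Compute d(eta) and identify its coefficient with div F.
d(eta) = (-y) dx ∧ dy ∧ dz; div F = -y

For a 2-form in R^3 of the form above, applying d gives a 3-form with coefficient ∂P/∂x + ∂Q/∂y + ∂R/∂z:
  ∂P/∂x = 0
  ∂Q/∂y = 0
  ∂R/∂z = -y
Sum = -y, which is exactly div F.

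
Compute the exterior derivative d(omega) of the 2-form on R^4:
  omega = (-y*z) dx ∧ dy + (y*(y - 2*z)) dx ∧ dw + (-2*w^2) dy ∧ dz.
d(omega) = (-y) dx ∧ dy ∧ dz + (-2*y + 2*z) dx ∧ dy ∧ dw + (2*y) dx ∧ dz ∧ dw + (-4*w) dy ∧ dz ∧ dw

For a 2-form omega = sum_{i<j} g_{ij} dx_i ∧ dx_j, the exterior derivative is
  d(omega) = sum_{i<j} d(g_{ij}) ∧ dx_i ∧ dx_j = sum_{i<j, k} (∂g_{ij}/∂x_k) dx_k ∧ dx_i ∧ dx_j.
Expand each term, using dx_k ∧ dx_i ∧ dx_j = sgn(permutation) dx_{(a)} ∧ dx_{(b)} ∧ dx_{(c)} with (a < b < c) sorted:
  d(-y*z) includes (∂/∂z)(-y*z) dz = (-y) dz, which multiplied by dx ∧ dy gives (-y) dx ∧ dy ∧ dz
  d(y*(y - 2*z)) includes (∂/∂y)(y*(y - 2*z)) dy = (2*y - 2*z) dy, which multiplied by dx ∧ dw gives (-2*y + 2*z) dx ∧ dy ∧ dw
  d(y*(y - 2*z)) includes (∂/∂z)(y*(y - 2*z)) dz = (-2*y) dz, which multiplied by dx ∧ dw gives (2*y) dx ∧ dz ∧ dw
  d(-2*w^2) includes (∂/∂w)(-2*w^2) dw = (-4*w) dw, which multiplied by dy ∧ dz gives (-4*w) dy ∧ dz ∧ dw
Collecting like 3-forms: d(omega) = (-y) dx ∧ dy ∧ dz + (-2*y + 2*z) dx ∧ dy ∧ dw + (2*y) dx ∧ dz ∧ dw + (-4*w) dy ∧ dz ∧ dw.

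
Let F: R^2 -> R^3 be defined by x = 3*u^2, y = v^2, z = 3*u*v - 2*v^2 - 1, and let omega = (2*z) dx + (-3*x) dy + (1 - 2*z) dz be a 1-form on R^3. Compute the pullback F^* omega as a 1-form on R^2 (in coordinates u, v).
F^* omega = (36*u^2*v - 42*u*v^2 - 12*u + 12*v^3 + 9*v) du + (-36*u^2*v + 36*u*v^2 + 9*u - 16*v^3 - 12*v) dv

Using F^*(f dg) = (f ∘ F) d(g ∘ F), substitute each coordinate x_i by F_i(u, v) in f_i, and replace dx_i by d F_i = (∂F_i/∂u) du + (∂F_i/∂v) dv.
  For the x component: f_1(F) = 6*u*v - 4*v^2 - 2; d F_1 = (6*u) du + (0) dv
  For the y component: f_2(F) = -9*u^2; d F_2 = (0) du + (2*v) dv
  For the z component: f_3(F) = -6*u*v + 4*v^2 + 3; d F_3 = (3*v) du + (3*u - 4*v) dv
Combining and collecting du, dv coefficients:
  coeff of du: 36*u^2*v - 42*u*v^2 - 12*u + 12*v^3 + 9*v
  coeff of dv: -36*u^2*v + 36*u*v^2 + 9*u - 16*v^3 - 12*v
F^* omega = (36*u^2*v - 42*u*v^2 - 12*u + 12*v^3 + 9*v) du + (-36*u^2*v + 36*u*v^2 + 9*u - 16*v^3 - 12*v) dv.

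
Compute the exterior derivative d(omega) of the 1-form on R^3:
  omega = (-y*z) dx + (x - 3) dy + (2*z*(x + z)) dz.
d(omega) = (z + 1) dx ∧ dy + (y + 2*z) dx ∧ dz

For a 1-form omega = sum_i f_i dx_i, the exterior derivative is
  d(omega) = sum_{i < j} (∂f_j/∂x_i - ∂f_i/∂x_j) dx_i ∧ dx_j.
  coefficient of dx ∧ dy: ∂f_2/∂x - ∂f_1/∂y = ∂(x - 3)/∂x - ∂(-y*z)/∂y = z + 1
  coefficient of dx ∧ dz: ∂f_3/∂x - ∂f_1/∂z = ∂(2*z*(x + z))/∂x - ∂(-y*z)/∂z = y + 2*z
Assembling: d(omega) = (z + 1) dx ∧ dy + (y + 2*z) dx ∧ dz.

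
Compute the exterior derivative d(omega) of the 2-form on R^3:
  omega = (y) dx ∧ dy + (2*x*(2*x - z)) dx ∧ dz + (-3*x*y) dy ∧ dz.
d(omega) = (-3*y) dx ∧ dy ∧ dz

For a 2-form omega = sum_{i<j} g_{ij} dx_i ∧ dx_j, the exterior derivative is
  d(omega) = sum_{i<j} d(g_{ij}) ∧ dx_i ∧ dx_j = sum_{i<j, k} (∂g_{ij}/∂x_k) dx_k ∧ dx_i ∧ dx_j.
Expand each term, using dx_k ∧ dx_i ∧ dx_j = sgn(permutation) dx_{(a)} ∧ dx_{(b)} ∧ dx_{(c)} with (a < b < c) sorted:
  d(-3*x*y) includes (∂/∂x)(-3*x*y) dx = (-3*y) dx, which multiplied by dy ∧ dz gives (-3*y) dx ∧ dy ∧ dz
Collecting like 3-forms: d(omega) = (-3*y) dx ∧ dy ∧ dz.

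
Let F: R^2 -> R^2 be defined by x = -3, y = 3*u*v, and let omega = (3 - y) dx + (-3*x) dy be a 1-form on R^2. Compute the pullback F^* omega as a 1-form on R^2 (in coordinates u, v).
F^* omega = (27*v) du + (27*u) dv

Using F^*(f dg) = (f ∘ F) d(g ∘ F), substitute each coordinate x_i by F_i(u, v) in f_i, and replace dx_i by d F_i = (∂F_i/∂u) du + (∂F_i/∂v) dv.
  For the x component: f_1(F) = -3*u*v + 3; d F_1 = (0) du + (0) dv
  For the y component: f_2(F) = 9; d F_2 = (3*v) du + (3*u) dv
Combining and collecting du, dv coefficients:
  coeff of du: 27*v
  coeff of dv: 27*u
F^* omega = (27*v) du + (27*u) dv.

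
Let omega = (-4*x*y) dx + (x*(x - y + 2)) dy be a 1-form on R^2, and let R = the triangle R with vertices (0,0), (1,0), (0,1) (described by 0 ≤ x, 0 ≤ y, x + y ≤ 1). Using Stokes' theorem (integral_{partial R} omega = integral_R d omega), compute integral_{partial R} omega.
integral_(partial R) omega = 11/6

Stokes: integral_partial_R omega = integral_R d omega with d omega = (∂Q/∂x - ∂P/∂y) dx ∧ dy.
  ∂Q/∂x = 2*x - y + 2
  ∂P/∂y = -4*x
  integrand = ∂Q/∂x - ∂P/∂y = 6*x - y + 2.
Integrating over R: integral_0^1 integral_0^{1-x} (6*x - y + 2) dy dx = 11/6.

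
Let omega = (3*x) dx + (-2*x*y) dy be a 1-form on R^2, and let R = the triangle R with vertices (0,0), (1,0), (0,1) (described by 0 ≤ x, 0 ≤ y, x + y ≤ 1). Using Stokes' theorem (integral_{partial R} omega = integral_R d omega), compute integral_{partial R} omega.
integral_(partial R) omega = -1/3

Stokes: integral_partial_R omega = integral_R d omega with d omega = (∂Q/∂x - ∂P/∂y) dx ∧ dy.
  ∂Q/∂x = -2*y
  ∂P/∂y = 0
  integrand = ∂Q/∂x - ∂P/∂y = -2*y.
Integrating over R: integral_0^1 integral_0^{1-x} (-2*y) dy dx = -1/3.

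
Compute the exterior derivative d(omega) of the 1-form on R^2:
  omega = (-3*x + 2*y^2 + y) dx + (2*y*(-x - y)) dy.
d(omega) = (-6*y - 1) dx ∧ dy

For a 1-form omega = sum_i f_i dx_i, the exterior derivative is
  d(omega) = sum_{i < j} (∂f_j/∂x_i - ∂f_i/∂x_j) dx_i ∧ dx_j.
  coefficient of dx ∧ dy: ∂f_2/∂x - ∂f_1/∂y = ∂(2*y*(-x - y))/∂x - ∂(-3*x + 2*y^2 + y)/∂y = -6*y - 1
Assembling: d(omega) = (-6*y - 1) dx ∧ dy.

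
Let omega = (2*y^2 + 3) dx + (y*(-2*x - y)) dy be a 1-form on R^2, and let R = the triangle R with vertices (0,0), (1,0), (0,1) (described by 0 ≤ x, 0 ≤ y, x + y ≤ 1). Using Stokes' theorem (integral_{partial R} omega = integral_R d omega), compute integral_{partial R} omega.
integral_(partial R) omega = -1

Stokes: integral_partial_R omega = integral_R d omega with d omega = (∂Q/∂x - ∂P/∂y) dx ∧ dy.
  ∂Q/∂x = -2*y
  ∂P/∂y = 4*y
  integrand = ∂Q/∂x - ∂P/∂y = -6*y.
Integrating over R: integral_0^1 integral_0^{1-x} (-6*y) dy dx = -1.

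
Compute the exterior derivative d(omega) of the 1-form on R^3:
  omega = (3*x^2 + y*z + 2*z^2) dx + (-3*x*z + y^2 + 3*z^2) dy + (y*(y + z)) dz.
d(omega) = (-4*z) dx ∧ dy + (-y - 4*z) dx ∧ dz + (3*x + 2*y - 5*z) dy ∧ dz

For a 1-form omega = sum_i f_i dx_i, the exterior derivative is
  d(omega) = sum_{i < j} (∂f_j/∂x_i - ∂f_i/∂x_j) dx_i ∧ dx_j.
  coefficient of dx ∧ dy: ∂f_2/∂x - ∂f_1/∂y = ∂(-3*x*z + y^2 + 3*z^2)/∂x - ∂(3*x^2 + y*z + 2*z^2)/∂y = -4*z
  coefficient of dx ∧ dz: ∂f_3/∂x - ∂f_1/∂z = ∂(y*(y + z))/∂x - ∂(3*x^2 + y*z + 2*z^2)/∂z = -y - 4*z
  coefficient of dy ∧ dz: ∂f_3/∂y - ∂f_2/∂z = ∂(y*(y + z))/∂y - ∂(-3*x*z + y^2 + 3*z^2)/∂z = 3*x + 2*y - 5*z
Assembling: d(omega) = (-4*z) dx ∧ dy + (-y - 4*z) dx ∧ dz + (3*x + 2*y - 5*z) dy ∧ dz.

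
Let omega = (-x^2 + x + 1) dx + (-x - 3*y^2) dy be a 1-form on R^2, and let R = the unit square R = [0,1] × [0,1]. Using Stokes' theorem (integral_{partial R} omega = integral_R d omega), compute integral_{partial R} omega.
integral_(partial R) omega = -1

Stokes: integral_partial_R omega = integral_R d omega with d omega = (∂Q/∂x - ∂P/∂y) dx ∧ dy.
  ∂Q/∂x = -1
  ∂P/∂y = 0
  integrand = ∂Q/∂x - ∂P/∂y = -1.
Integrating over R: integral_0^1 integral_0^1 (-1) dx dy = -1.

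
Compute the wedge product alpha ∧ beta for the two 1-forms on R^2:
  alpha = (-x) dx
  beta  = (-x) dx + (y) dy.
alpha ∧ beta = (-x*y) dx ∧ dy

Distribute the wedge, using dx_i ∧ dx_j = -dx_j ∧ dx_i and dx_i ∧ dx_i = 0. For each pair (i, j) with i < j, the coefficient of dx_i ∧ dx_j in alpha ∧ beta is (alpha_i * beta_j - alpha_j * beta_i). Collecting: alpha ∧ beta = (-x*y) dx ∧ dy.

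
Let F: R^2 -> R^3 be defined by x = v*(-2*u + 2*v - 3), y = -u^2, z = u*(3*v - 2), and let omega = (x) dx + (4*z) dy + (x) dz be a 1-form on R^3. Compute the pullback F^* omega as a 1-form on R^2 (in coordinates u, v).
F^* omega = (-24*u^2*v + 16*u^2 - 2*u*v^2 + 4*u*v + 2*v^3 - 7*v^2 + 6*v) du + (v*(-2*u^2 - 6*u*v + 3*u + 8*v^2 - 18*v + 9)) dv

Using F^*(f dg) = (f ∘ F) d(g ∘ F), substitute each coordinate x_i by F_i(u, v) in f_i, and replace dx_i by d F_i = (∂F_i/∂u) du + (∂F_i/∂v) dv.
  For the x component: f_1(F) = v*(-2*u + 2*v - 3); d F_1 = (-2*v) du + (-2*u + 4*v - 3) dv
  For the y component: f_2(F) = 4*u*(3*v - 2); d F_2 = (-2*u) du + (0) dv
  For the z component: f_3(F) = v*(-2*u + 2*v - 3); d F_3 = (3*v - 2) du + (3*u) dv
Combining and collecting du, dv coefficients:
  coeff of du: -24*u^2*v + 16*u^2 - 2*u*v^2 + 4*u*v + 2*v^3 - 7*v^2 + 6*v
  coeff of dv: v*(-2*u^2 - 6*u*v + 3*u + 8*v^2 - 18*v + 9)
F^* omega = (-24*u^2*v + 16*u^2 - 2*u*v^2 + 4*u*v + 2*v^3 - 7*v^2 + 6*v) du + (v*(-2*u^2 - 6*u*v + 3*u + 8*v^2 - 18*v + 9)) dv.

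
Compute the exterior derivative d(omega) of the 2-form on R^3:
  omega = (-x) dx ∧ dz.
d(omega) = 0

For a 2-form omega = sum_{i<j} g_{ij} dx_i ∧ dx_j, the exterior derivative is
  d(omega) = sum_{i<j} d(g_{ij}) ∧ dx_i ∧ dx_j = sum_{i<j, k} (∂g_{ij}/∂x_k) dx_k ∧ dx_i ∧ dx_j.
Expand each term, using dx_k ∧ dx_i ∧ dx_j = sgn(permutation) dx_{(a)} ∧ dx_{(b)} ∧ dx_{(c)} with (a < b < c) sorted:

Collecting like 3-forms: d(omega) = 0.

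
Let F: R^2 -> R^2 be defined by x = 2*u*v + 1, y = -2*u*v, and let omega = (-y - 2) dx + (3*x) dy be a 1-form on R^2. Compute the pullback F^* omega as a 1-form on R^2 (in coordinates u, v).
F^* omega = (2*v*(-4*u*v - 5)) du + (2*u*(-4*u*v - 5)) dv

Using F^*(f dg) = (f ∘ F) d(g ∘ F), substitute each coordinate x_i by F_i(u, v) in f_i, and replace dx_i by d F_i = (∂F_i/∂u) du + (∂F_i/∂v) dv.
  For the x component: f_1(F) = 2*u*v - 2; d F_1 = (2*v) du + (2*u) dv
  For the y component: f_2(F) = 6*u*v + 3; d F_2 = (-2*v) du + (-2*u) dv
Combining and collecting du, dv coefficients:
  coeff of du: 2*v*(-4*u*v - 5)
  coeff of dv: 2*u*(-4*u*v - 5)
F^* omega = (2*v*(-4*u*v - 5)) du + (2*u*(-4*u*v - 5)) dv.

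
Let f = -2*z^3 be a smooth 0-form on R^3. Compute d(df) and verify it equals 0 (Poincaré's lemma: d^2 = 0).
d(df) = 0

Step 1: df = sum_i (∂f/∂x_i) dx_i = (0) dx + (0) dy + (-6*z^2) dz.
Step 2: Apply d again. Using the 1-form formula, the coefficient of dx ∧ dy in d(df) is ∂^2 f/∂x ∂y - ∂^2 f/∂y ∂x = (0) - (0) = 0 (equality of mixed partials for smooth f).
Similarly for dx ∧ dz and dy ∧ dz — all coefficients vanish. So d(df) = 0.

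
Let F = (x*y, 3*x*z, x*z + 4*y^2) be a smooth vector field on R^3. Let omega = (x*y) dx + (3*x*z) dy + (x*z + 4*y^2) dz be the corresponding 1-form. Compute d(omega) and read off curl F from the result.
d(omega) = (-3*x + 8*y) dy ∧ dz + (-z) dz ∧ dx + (-x + 3*z) dx ∧ dy; curl F = (-3*x + 8*y, -z, -x + 3*z)

d omega = sum_{i<j} (∂f_j/∂x_i - ∂f_i/∂x_j) dx_i ∧ dx_j. Under the identification (dy ∧ dz, dz ∧ dx, dx ∧ dy) ↔ (e_x, e_y, e_z), the coefficients are exactly the components of curl F. Compute:
  ∂R/∂y - ∂Q/∂z = (8*y) - (3*x) = -3*x + 8*y
  ∂P/∂z - ∂R/∂x = (0) - (z) = -z
  ∂Q/∂x - ∂P/∂y = (3*z) - (x) = -x + 3*z.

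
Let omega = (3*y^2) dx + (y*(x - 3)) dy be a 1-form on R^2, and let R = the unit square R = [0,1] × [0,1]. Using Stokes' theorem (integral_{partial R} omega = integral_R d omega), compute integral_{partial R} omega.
integral_(partial R) omega = -5/2

Stokes: integral_partial_R omega = integral_R d omega with d omega = (∂Q/∂x - ∂P/∂y) dx ∧ dy.
  ∂Q/∂x = y
  ∂P/∂y = 6*y
  integrand = ∂Q/∂x - ∂P/∂y = -5*y.
Integrating over R: integral_0^1 integral_0^1 (-5*y) dx dy = -5/2.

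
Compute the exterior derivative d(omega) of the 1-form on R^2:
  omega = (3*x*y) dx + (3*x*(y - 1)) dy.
d(omega) = (-3*x + 3*y - 3) dx ∧ dy

For a 1-form omega = sum_i f_i dx_i, the exterior derivative is
  d(omega) = sum_{i < j} (∂f_j/∂x_i - ∂f_i/∂x_j) dx_i ∧ dx_j.
  coefficient of dx ∧ dy: ∂f_2/∂x - ∂f_1/∂y = ∂(3*x*(y - 1))/∂x - ∂(3*x*y)/∂y = -3*x + 3*y - 3
Assembling: d(omega) = (-3*x + 3*y - 3) dx ∧ dy.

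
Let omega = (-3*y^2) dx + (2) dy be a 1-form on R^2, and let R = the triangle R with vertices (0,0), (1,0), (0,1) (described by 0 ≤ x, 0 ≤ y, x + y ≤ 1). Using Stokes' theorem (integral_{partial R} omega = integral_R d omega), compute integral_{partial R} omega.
integral_(partial R) omega = 1

Stokes: integral_partial_R omega = integral_R d omega with d omega = (∂Q/∂x - ∂P/∂y) dx ∧ dy.
  ∂Q/∂x = 0
  ∂P/∂y = -6*y
  integrand = ∂Q/∂x - ∂P/∂y = 6*y.
Integrating over R: integral_0^1 integral_0^{1-x} (6*y) dy dx = 1.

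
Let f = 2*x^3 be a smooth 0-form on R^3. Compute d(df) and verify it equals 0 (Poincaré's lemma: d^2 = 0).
d(df) = 0

Step 1: df = sum_i (∂f/∂x_i) dx_i = (6*x^2) dx + (0) dy + (0) dz.
Step 2: Apply d again. Using the 1-form formula, the coefficient of dx ∧ dy in d(df) is ∂^2 f/∂x ∂y - ∂^2 f/∂y ∂x = (0) - (0) = 0 (equality of mixed partials for smooth f).
Similarly for dx ∧ dz and dy ∧ dz — all coefficients vanish. So d(df) = 0.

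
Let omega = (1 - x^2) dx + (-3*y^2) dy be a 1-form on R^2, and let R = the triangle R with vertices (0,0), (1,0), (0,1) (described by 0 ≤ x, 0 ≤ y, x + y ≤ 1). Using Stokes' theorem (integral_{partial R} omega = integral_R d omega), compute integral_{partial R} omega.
integral_(partial R) omega = 0

Stokes: integral_partial_R omega = integral_R d omega with d omega = (∂Q/∂x - ∂P/∂y) dx ∧ dy.
  ∂Q/∂x = 0
  ∂P/∂y = 0
  integrand = ∂Q/∂x - ∂P/∂y = 0.
Integrating over R: integral_0^1 integral_0^{1-x} (0) dy dx = 0.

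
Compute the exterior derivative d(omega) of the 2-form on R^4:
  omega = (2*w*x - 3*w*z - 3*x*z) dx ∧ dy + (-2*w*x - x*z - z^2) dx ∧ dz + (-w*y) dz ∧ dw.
d(omega) = (-3*w - 3*x) dx ∧ dy ∧ dz + (2*x - 3*z) dx ∧ dy ∧ dw + (-2*x) dx ∧ dz ∧ dw + (-w) dy ∧ dz ∧ dw

For a 2-form omega = sum_{i<j} g_{ij} dx_i ∧ dx_j, the exterior derivative is
  d(omega) = sum_{i<j} d(g_{ij}) ∧ dx_i ∧ dx_j = sum_{i<j, k} (∂g_{ij}/∂x_k) dx_k ∧ dx_i ∧ dx_j.
Expand each term, using dx_k ∧ dx_i ∧ dx_j = sgn(permutation) dx_{(a)} ∧ dx_{(b)} ∧ dx_{(c)} with (a < b < c) sorted:
  d(2*w*x - 3*w*z - 3*x*z) includes (∂/∂z)(2*w*x - 3*w*z - 3*x*z) dz = (-3*w - 3*x) dz, which multiplied by dx ∧ dy gives (-3*w - 3*x) dx ∧ dy ∧ dz
  d(2*w*x - 3*w*z - 3*x*z) includes (∂/∂w)(2*w*x - 3*w*z - 3*x*z) dw = (2*x - 3*z) dw, which multiplied by dx ∧ dy gives (2*x - 3*z) dx ∧ dy ∧ dw
  d(-2*w*x - x*z - z^2) includes (∂/∂w)(-2*w*x - x*z - z^2) dw = (-2*x) dw, which multiplied by dx ∧ dz gives (-2*x) dx ∧ dz ∧ dw
  d(-w*y) includes (∂/∂y)(-w*y) dy = (-w) dy, which multiplied by dz ∧ dw gives (-w) dy ∧ dz ∧ dw
Collecting like 3-forms: d(omega) = (-3*w - 3*x) dx ∧ dy ∧ dz + (2*x - 3*z) dx ∧ dy ∧ dw + (-2*x) dx ∧ dz ∧ dw + (-w) dy ∧ dz ∧ dw.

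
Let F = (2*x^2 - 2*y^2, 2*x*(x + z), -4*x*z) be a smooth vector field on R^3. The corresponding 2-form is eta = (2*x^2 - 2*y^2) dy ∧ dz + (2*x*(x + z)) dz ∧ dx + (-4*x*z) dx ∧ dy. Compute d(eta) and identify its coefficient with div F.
d(eta) = (0) dx ∧ dy ∧ dz; div F = 0

For a 2-form in R^3 of the form above, applying d gives a 3-form with coefficient ∂P/∂x + ∂Q/∂y + ∂R/∂z:
  ∂P/∂x = 4*x
  ∂Q/∂y = 0
  ∂R/∂z = -4*x
Sum = 0, which is exactly div F.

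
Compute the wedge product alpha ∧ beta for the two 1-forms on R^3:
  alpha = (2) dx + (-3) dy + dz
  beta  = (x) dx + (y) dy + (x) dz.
alpha ∧ beta = (3*x + 2*y) dx ∧ dy + (x) dx ∧ dz + (-3*x - y) dy ∧ dz

Distribute the wedge, using dx_i ∧ dx_j = -dx_j ∧ dx_i and dx_i ∧ dx_i = 0. For each pair (i, j) with i < j, the coefficient of dx_i ∧ dx_j in alpha ∧ beta is (alpha_i * beta_j - alpha_j * beta_i). Collecting: alpha ∧ beta = (3*x + 2*y) dx ∧ dy + (x) dx ∧ dz + (-3*x - y) dy ∧ dz.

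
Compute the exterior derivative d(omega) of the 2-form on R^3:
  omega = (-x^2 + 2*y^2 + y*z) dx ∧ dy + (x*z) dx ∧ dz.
d(omega) = (y) dx ∧ dy ∧ dz

For a 2-form omega = sum_{i<j} g_{ij} dx_i ∧ dx_j, the exterior derivative is
  d(omega) = sum_{i<j} d(g_{ij}) ∧ dx_i ∧ dx_j = sum_{i<j, k} (∂g_{ij}/∂x_k) dx_k ∧ dx_i ∧ dx_j.
Expand each term, using dx_k ∧ dx_i ∧ dx_j = sgn(permutation) dx_{(a)} ∧ dx_{(b)} ∧ dx_{(c)} with (a < b < c) sorted:
  d(-x^2 + 2*y^2 + y*z) includes (∂/∂z)(-x^2 + 2*y^2 + y*z) dz = (y) dz, which multiplied by dx ∧ dy gives (y) dx ∧ dy ∧ dz
Collecting like 3-forms: d(omega) = (y) dx ∧ dy ∧ dz.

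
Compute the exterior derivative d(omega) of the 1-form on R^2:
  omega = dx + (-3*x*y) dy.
d(omega) = (-3*y) dx ∧ dy

For a 1-form omega = sum_i f_i dx_i, the exterior derivative is
  d(omega) = sum_{i < j} (∂f_j/∂x_i - ∂f_i/∂x_j) dx_i ∧ dx_j.
  coefficient of dx ∧ dy: ∂f_2/∂x - ∂f_1/∂y = ∂(-3*x*y)/∂x - ∂(1)/∂y = -3*y
Assembling: d(omega) = (-3*y) dx ∧ dy.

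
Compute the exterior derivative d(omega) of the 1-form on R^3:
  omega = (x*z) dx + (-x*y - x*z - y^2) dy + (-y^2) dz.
d(omega) = (-y - z) dx ∧ dy + (-x) dx ∧ dz + (x - 2*y) dy ∧ dz

For a 1-form omega = sum_i f_i dx_i, the exterior derivative is
  d(omega) = sum_{i < j} (∂f_j/∂x_i - ∂f_i/∂x_j) dx_i ∧ dx_j.
  coefficient of dx ∧ dy: ∂f_2/∂x - ∂f_1/∂y = ∂(-x*y - x*z - y^2)/∂x - ∂(x*z)/∂y = -y - z
  coefficient of dx ∧ dz: ∂f_3/∂x - ∂f_1/∂z = ∂(-y^2)/∂x - ∂(x*z)/∂z = -x
  coefficient of dy ∧ dz: ∂f_3/∂y - ∂f_2/∂z = ∂(-y^2)/∂y - ∂(-x*y - x*z - y^2)/∂z = x - 2*y
Assembling: d(omega) = (-y - z) dx ∧ dy + (-x) dx ∧ dz + (x - 2*y) dy ∧ dz.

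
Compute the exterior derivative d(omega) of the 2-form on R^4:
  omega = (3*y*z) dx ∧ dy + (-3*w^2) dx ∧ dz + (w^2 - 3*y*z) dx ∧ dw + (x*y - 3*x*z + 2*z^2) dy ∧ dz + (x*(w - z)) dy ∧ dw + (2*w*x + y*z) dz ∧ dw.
d(omega) = (4*y - 3*z) dx ∧ dy ∧ dz + (-4*w + 3*y) dx ∧ dz ∧ dw + (w + 2*z) dx ∧ dy ∧ dw + (x + z) dy ∧ dz ∧ dw

For a 2-form omega = sum_{i<j} g_{ij} dx_i ∧ dx_j, the exterior derivative is
  d(omega) = sum_{i<j} d(g_{ij}) ∧ dx_i ∧ dx_j = sum_{i<j, k} (∂g_{ij}/∂x_k) dx_k ∧ dx_i ∧ dx_j.
Expand each term, using dx_k ∧ dx_i ∧ dx_j = sgn(permutation) dx_{(a)} ∧ dx_{(b)} ∧ dx_{(c)} with (a < b < c) sorted:
  d(3*y*z) includes (∂/∂z)(3*y*z) dz = (3*y) dz, which multiplied by dx ∧ dy gives (3*y) dx ∧ dy ∧ dz
  d(-3*w^2) includes (∂/∂w)(-3*w^2) dw = (-6*w) dw, which multiplied by dx ∧ dz gives (-6*w) dx ∧ dz ∧ dw
  d(w^2 - 3*y*z) includes (∂/∂y)(w^2 - 3*y*z) dy = (-3*z) dy, which multiplied by dx ∧ dw gives (3*z) dx ∧ dy ∧ dw
  d(w^2 - 3*y*z) includes (∂/∂z)(w^2 - 3*y*z) dz = (-3*y) dz, which multiplied by dx ∧ dw gives (3*y) dx ∧ dz ∧ dw
  d(x*y - 3*x*z + 2*z^2) includes (∂/∂x)(x*y - 3*x*z + 2*z^2) dx = (y - 3*z) dx, which multiplied by dy ∧ dz gives (y - 3*z) dx ∧ dy ∧ dz
  d(x*(w - z)) includes (∂/∂x)(x*(w - z)) dx = (w - z) dx, which multiplied by dy ∧ dw gives (w - z) dx ∧ dy ∧ dw
  d(x*(w - z)) includes (∂/∂z)(x*(w - z)) dz = (-x) dz, which multiplied by dy ∧ dw gives (x) dy ∧ dz ∧ dw
  d(2*w*x + y*z) includes (∂/∂x)(2*w*x + y*z) dx = (2*w) dx, which multiplied by dz ∧ dw gives (2*w) dx ∧ dz ∧ dw
  d(2*w*x + y*z) includes (∂/∂y)(2*w*x + y*z) dy = (z) dy, which multiplied by dz ∧ dw gives (z) dy ∧ dz ∧ dw
Collecting like 3-forms: d(omega) = (4*y - 3*z) dx ∧ dy ∧ dz + (-4*w + 3*y) dx ∧ dz ∧ dw + (w + 2*z) dx ∧ dy ∧ dw + (x + z) dy ∧ dz ∧ dw.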